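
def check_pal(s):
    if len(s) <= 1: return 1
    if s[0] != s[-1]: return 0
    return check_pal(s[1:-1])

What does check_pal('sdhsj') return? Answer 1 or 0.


check_pal('sdhsj'): s[0]='s' != s[-1]='j' -> return 0
Result: 0 (not a palindrome)

0


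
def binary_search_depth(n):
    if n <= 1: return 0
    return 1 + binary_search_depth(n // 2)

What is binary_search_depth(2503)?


2503 / 2 = 1251
1251 / 2 = 625
625 / 2 = 312
312 / 2 = 156
156 / 2 = 78
78 / 2 = 39
39 / 2 = 19
19 / 2 = 9
9 / 2 = 4
4 / 2 = 2
2 / 2 = 1
Reached 1 after 11 halvings

11


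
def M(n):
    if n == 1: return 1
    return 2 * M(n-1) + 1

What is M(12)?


M(12) = 2 * M(11) + 1
M(11) = 2 * M(10) + 1
M(10) = 2 * M(9) + 1
M(9) = 2 * M(8) + 1
M(8) = 2 * M(7) + 1
M(7) = 2 * M(6) + 1
M(6) = 2 * M(5) + 1
M(5) = 2 * M(4) + 1
M(4) = 2 * M(3) + 1
M(3) = 2 * M(2) + 1
M(2) = 2 * M(1) + 1
M(1) = 1  (base case)
M(2) = 2 * 1 + 1 = 3
M(3) = 2 * 3 + 1 = 7
M(4) = 2 * 7 + 1 = 15
M(5) = 2 * 15 + 1 = 31
M(6) = 2 * 31 + 1 = 63
M(7) = 2 * 63 + 1 = 127
M(8) = 2 * 127 + 1 = 255
M(9) = 2 * 255 + 1 = 511
M(10) = 2 * 511 + 1 = 1023
M(11) = 2 * 1023 + 1 = 2047
M(12) = 2 * 2047 + 1 = 4095

4095


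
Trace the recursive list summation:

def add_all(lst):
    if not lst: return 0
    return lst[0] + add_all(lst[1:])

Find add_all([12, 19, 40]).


add_all([12, 19, 40]) = 12 + add_all([19, 40])
add_all([19, 40]) = 19 + add_all([40])
add_all([40]) = 40 + add_all([])
add_all([]) = 0  (base case)
Total: 12 + 19 + 40 + 0 = 71

71


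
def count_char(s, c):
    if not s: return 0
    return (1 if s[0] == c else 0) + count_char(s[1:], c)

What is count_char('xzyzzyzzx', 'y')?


s[0]='x' != 'y' -> 0
s[0]='z' != 'y' -> 0
s[0]='y' == 'y' -> 1
s[0]='z' != 'y' -> 0
s[0]='z' != 'y' -> 0
s[0]='y' == 'y' -> 1
s[0]='z' != 'y' -> 0
s[0]='z' != 'y' -> 0
s[0]='x' != 'y' -> 0
Sum: 0 + 0 + 1 + 0 + 0 + 1 + 0 + 0 + 0 = 2

2


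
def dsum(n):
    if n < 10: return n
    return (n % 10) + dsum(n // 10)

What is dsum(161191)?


dsum(161191) = 1 + dsum(16119)
dsum(16119) = 9 + dsum(1611)
dsum(1611) = 1 + dsum(161)
dsum(161) = 1 + dsum(16)
dsum(16) = 6 + dsum(1)
dsum(1) = 1  (base case)
Total: 1 + 9 + 1 + 1 + 6 + 1 = 19

19


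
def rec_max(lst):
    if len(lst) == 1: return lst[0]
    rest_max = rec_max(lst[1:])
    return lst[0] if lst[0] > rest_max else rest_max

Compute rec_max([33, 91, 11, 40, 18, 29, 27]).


rec_max([33, 91, 11, 40, 18, 29, 27]): compare 33 with rec_max([91, 11, 40, 18, 29, 27])
rec_max([91, 11, 40, 18, 29, 27]): compare 91 with rec_max([11, 40, 18, 29, 27])
rec_max([11, 40, 18, 29, 27]): compare 11 with rec_max([40, 18, 29, 27])
rec_max([40, 18, 29, 27]): compare 40 with rec_max([18, 29, 27])
rec_max([18, 29, 27]): compare 18 with rec_max([29, 27])
rec_max([29, 27]): compare 29 with rec_max([27])
rec_max([27]) = 27  (base case)
Compare 29 with 27 -> 29
Compare 18 with 29 -> 29
Compare 40 with 29 -> 40
Compare 11 with 40 -> 40
Compare 91 with 40 -> 91
Compare 33 with 91 -> 91

91


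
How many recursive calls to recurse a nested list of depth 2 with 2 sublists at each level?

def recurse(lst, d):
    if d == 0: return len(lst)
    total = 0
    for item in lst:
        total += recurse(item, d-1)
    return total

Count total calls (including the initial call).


At depth 0 (root): 1 call
At depth 1: each of 1 parents calls recurse on 2 children = 2 calls
At depth 2: each of 2 parents calls recurse on 2 children = 4 calls
Total: 1 + 2 + 4 = 7

7


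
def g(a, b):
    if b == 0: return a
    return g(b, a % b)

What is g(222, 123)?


g(222, 123) = g(123, 99)
g(123, 99) = g(99, 24)
g(99, 24) = g(24, 3)
g(24, 3) = g(3, 0)
g(3, 0) = 3  (base case)

3


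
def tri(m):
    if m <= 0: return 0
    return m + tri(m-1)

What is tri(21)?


tri(21)
= 21 + 20 + 19 + 18 + 17 + 16 + 15 + 14 + 13 + 12 + 11 + 10 + 9 + 8 + 7 + 6 + 5 + 4 + 3 + 2 + 1 + tri(0)
= 21 + 20 + 19 + 18 + 17 + 16 + 15 + 14 + 13 + 12 + 11 + 10 + 9 + 8 + 7 + 6 + 5 + 4 + 3 + 2 + 1 + 0
= 231

231


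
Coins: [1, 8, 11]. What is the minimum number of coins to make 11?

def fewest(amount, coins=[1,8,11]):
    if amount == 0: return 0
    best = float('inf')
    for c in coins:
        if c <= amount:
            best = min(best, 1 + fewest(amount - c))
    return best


Building up with DP:
fewest(0) = 0
fewest(1) = min(1+fewest(0)=1+0=1) = 1
fewest(2) = min(1+fewest(1)=1+1=2) = 2
fewest(3) = min(1+fewest(2)=1+2=3) = 3
fewest(4) = min(1+fewest(3)=1+3=4) = 4
fewest(5) = min(1+fewest(4)=1+4=5) = 5
fewest(6) = min(1+fewest(5)=1+5=6) = 6
fewest(7) = min(1+fewest(6)=1+6=7) = 7
fewest(8) = min(1+fewest(7)=1+7=8, 1+fewest(0)=1+0=1) = 1
fewest(9) = min(1+fewest(8)=1+1=2, 1+fewest(1)=1+1=2) = 2
fewest(10) = min(1+fewest(9)=1+2=3, 1+fewest(2)=1+2=3) = 3
fewest(11) = min(1+fewest(10)=1+3=4, 1+fewest(3)=1+3=4, 1+fewest(0)=1+0=1) = 1

1


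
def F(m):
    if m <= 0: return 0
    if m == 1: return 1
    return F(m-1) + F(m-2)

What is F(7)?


Computing F(7) bottom-up:
F(0) = 0
F(1) = 1
F(2) = F(1) + F(0) = 1 + 0 = 1
F(3) = F(2) + F(1) = 1 + 1 = 2
F(4) = F(3) + F(2) = 2 + 1 = 3
F(5) = F(4) + F(3) = 3 + 2 = 5
F(6) = F(5) + F(4) = 5 + 3 = 8
F(7) = F(6) + F(5) = 8 + 5 = 13

13


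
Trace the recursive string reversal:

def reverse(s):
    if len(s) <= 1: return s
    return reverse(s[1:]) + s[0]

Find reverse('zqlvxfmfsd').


reverse('zqlvxfmfsd') = reverse('qlvxfmfsd') + 'z'
reverse('qlvxfmfsd') = reverse('lvxfmfsd') + 'q'
reverse('lvxfmfsd') = reverse('vxfmfsd') + 'l'
reverse('vxfmfsd') = reverse('xfmfsd') + 'v'
reverse('xfmfsd') = reverse('fmfsd') + 'x'
reverse('fmfsd') = reverse('mfsd') + 'f'
reverse('mfsd') = reverse('fsd') + 'm'
reverse('fsd') = reverse('sd') + 'f'
reverse('sd') = reverse('d') + 's'
reverse('d') = 'd'  (base case)
Concatenating: 'd' + 's' + 'f' + 'm' + 'f' + 'x' + 'v' + 'l' + 'q' + 'z' = 'dsfmfxvlqz'

dsfmfxvlqz


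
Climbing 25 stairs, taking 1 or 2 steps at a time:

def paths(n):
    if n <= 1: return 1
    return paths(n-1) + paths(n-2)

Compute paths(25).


Building up from base cases:
paths(0) = 1
paths(1) = 1
paths(2) = paths(1) + paths(0) = 1 + 1 = 2
paths(3) = paths(2) + paths(1) = 2 + 1 = 3
paths(4) = paths(3) + paths(2) = 3 + 2 = 5
paths(5) = paths(4) + paths(3) = 5 + 3 = 8
paths(6) = paths(5) + paths(4) = 8 + 5 = 13
paths(7) = paths(6) + paths(5) = 13 + 8 = 21
paths(8) = paths(7) + paths(6) = 21 + 13 = 34
paths(9) = paths(8) + paths(7) = 34 + 21 = 55
paths(10) = paths(9) + paths(8) = 55 + 34 = 89
paths(11) = paths(10) + paths(9) = 89 + 55 = 144
paths(12) = paths(11) + paths(10) = 144 + 89 = 233
paths(13) = paths(12) + paths(11) = 233 + 144 = 377
paths(14) = paths(13) + paths(12) = 377 + 233 = 610
paths(15) = paths(14) + paths(13) = 610 + 377 = 987
paths(16) = paths(15) + paths(14) = 987 + 610 = 1597
paths(17) = paths(16) + paths(15) = 1597 + 987 = 2584
paths(18) = paths(17) + paths(16) = 2584 + 1597 = 4181
paths(19) = paths(18) + paths(17) = 4181 + 2584 = 6765
paths(20) = paths(19) + paths(18) = 6765 + 4181 = 10946
paths(21) = paths(20) + paths(19) = 10946 + 6765 = 17711
paths(22) = paths(21) + paths(20) = 17711 + 10946 = 28657
paths(23) = paths(22) + paths(21) = 28657 + 17711 = 46368
paths(24) = paths(23) + paths(22) = 46368 + 28657 = 75025
paths(25) = paths(24) + paths(23) = 75025 + 46368 = 121393

121393


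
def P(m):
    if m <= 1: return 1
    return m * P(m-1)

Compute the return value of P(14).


P(14)
= 14 * P(13)
= 14 * 13 * P(12)
= 14 * 13 * 12 * P(11)
= 14 * 13 * 12 * 11 * P(10)
= 14 * 13 * 12 * 11 * 10 * P(9)
= 14 * 13 * 12 * 11 * 10 * 9 * P(8)
= 14 * 13 * 12 * 11 * 10 * 9 * 8 * P(7)
= 14 * 13 * 12 * 11 * 10 * 9 * 8 * 7 * P(6)
= 14 * 13 * 12 * 11 * 10 * 9 * 8 * 7 * 6 * P(5)
= 14 * 13 * 12 * 11 * 10 * 9 * 8 * 7 * 6 * 5 * P(4)
= 14 * 13 * 12 * 11 * 10 * 9 * 8 * 7 * 6 * 5 * 4 * P(3)
= 14 * 13 * 12 * 11 * 10 * 9 * 8 * 7 * 6 * 5 * 4 * 3 * P(2)
= 14 * 13 * 12 * 11 * 10 * 9 * 8 * 7 * 6 * 5 * 4 * 3 * 2 * P(1)
= 14 * 13 * 12 * 11 * 10 * 9 * 8 * 7 * 6 * 5 * 4 * 3 * 2 * 1
= 87178291200

87178291200


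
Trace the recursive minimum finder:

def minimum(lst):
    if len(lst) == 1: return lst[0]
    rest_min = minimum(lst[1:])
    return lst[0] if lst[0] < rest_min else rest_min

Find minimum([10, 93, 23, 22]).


minimum([10, 93, 23, 22]): compare 10 with minimum([93, 23, 22])
minimum([93, 23, 22]): compare 93 with minimum([23, 22])
minimum([23, 22]): compare 23 with minimum([22])
minimum([22]) = 22  (base case)
Compare 23 with 22 -> 22
Compare 93 with 22 -> 22
Compare 10 with 22 -> 10

10


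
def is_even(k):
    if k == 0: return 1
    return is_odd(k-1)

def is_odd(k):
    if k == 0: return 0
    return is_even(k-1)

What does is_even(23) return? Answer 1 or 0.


is_even(23) = is_odd(22)
is_odd(22) = is_even(21)
is_even(21) = is_odd(20)
is_odd(20) = is_even(19)
is_even(19) = is_odd(18)
is_odd(18) = is_even(17)
is_even(17) = is_odd(16)
is_odd(16) = is_even(15)
is_even(15) = is_odd(14)
is_odd(14) = is_even(13)
is_even(13) = is_odd(12)
is_odd(12) = is_even(11)
is_even(11) = is_odd(10)
is_odd(10) = is_even(9)
is_even(9) = is_odd(8)
is_odd(8) = is_even(7)
is_even(7) = is_odd(6)
is_odd(6) = is_even(5)
is_even(5) = is_odd(4)
is_odd(4) = is_even(3)
is_even(3) = is_odd(2)
is_odd(2) = is_even(1)
is_even(1) = is_odd(0)
is_odd(0) = 0  (base case)
Result: 0

0


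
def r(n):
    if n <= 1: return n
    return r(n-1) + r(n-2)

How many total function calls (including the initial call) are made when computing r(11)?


Let C(n) = total calls for r(n)
C(0) = 1, C(1) = 1
C(2) = 1 + C(1) + C(0) = 1 + 1 + 1 = 3
C(3) = 1 + C(2) + C(1) = 1 + 3 + 1 = 5
C(4) = 1 + C(3) + C(2) = 1 + 5 + 3 = 9
C(5) = 1 + C(4) + C(3) = 1 + 9 + 5 = 15
C(6) = 1 + C(5) + C(4) = 1 + 15 + 9 = 25
C(7) = 1 + C(6) + C(5) = 1 + 25 + 15 = 41
C(8) = 1 + C(7) + C(6) = 1 + 41 + 25 = 67
C(9) = 1 + C(8) + C(7) = 1 + 67 + 41 = 109
C(10) = 1 + C(9) + C(8) = 1 + 109 + 67 = 177
C(11) = 1 + C(10) + C(9) = 1 + 177 + 109 = 287

287


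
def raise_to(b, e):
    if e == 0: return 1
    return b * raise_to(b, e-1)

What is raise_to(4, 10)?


raise_to(4, 10)
= 4 * raise_to(4, 9)
= 4 * 4 * raise_to(4, 8)
= 4 * 4 * 4 * raise_to(4, 7)
= 4 * 4 * 4 * 4 * raise_to(4, 6)
= 4 * 4 * 4 * 4 * 4 * raise_to(4, 5)
= 4 * 4 * 4 * 4 * 4 * 4 * raise_to(4, 4)
= 4 * 4 * 4 * 4 * 4 * 4 * 4 * raise_to(4, 3)
= 4 * 4 * 4 * 4 * 4 * 4 * 4 * 4 * raise_to(4, 2)
= 4 * 4 * 4 * 4 * 4 * 4 * 4 * 4 * 4 * raise_to(4, 1)
= 4 * 4 * 4 * 4 * 4 * 4 * 4 * 4 * 4 * 4 * raise_to(4, 0)
= 4 * 4 * 4 * 4 * 4 * 4 * 4 * 4 * 4 * 4 * 1
= 1048576

1048576


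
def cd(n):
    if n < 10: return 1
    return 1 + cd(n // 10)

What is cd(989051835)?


cd(989051835) = 1 + cd(98905183)
cd(98905183) = 1 + cd(9890518)
cd(9890518) = 1 + cd(989051)
cd(989051) = 1 + cd(98905)
cd(98905) = 1 + cd(9890)
cd(9890) = 1 + cd(989)
cd(989) = 1 + cd(98)
cd(98) = 1 + cd(9)
cd(9) = 1  (base case: 9 < 10)
Unwinding: 1 + 1 + 1 + 1 + 1 + 1 + 1 + 1 + 1 = 9

9


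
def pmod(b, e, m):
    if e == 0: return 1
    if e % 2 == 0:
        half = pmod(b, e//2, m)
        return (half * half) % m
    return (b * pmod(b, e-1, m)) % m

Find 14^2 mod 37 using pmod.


pmod(14, 2, 37): e is even, compute pmod(14, 1, 37)
  pmod(14, 1, 37): e is odd, compute pmod(14, 0, 37)
    pmod(14, 0, 37) = 1
  (14 * 1) % 37 = 14
half=14, (14*14) % 37 = 11

11


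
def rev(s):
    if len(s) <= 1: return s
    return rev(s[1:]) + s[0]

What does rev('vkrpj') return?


rev('vkrpj') = rev('krpj') + 'v'
rev('krpj') = rev('rpj') + 'k'
rev('rpj') = rev('pj') + 'r'
rev('pj') = rev('j') + 'p'
rev('j') = 'j'  (base case)
Concatenating: 'j' + 'p' + 'r' + 'k' + 'v' = 'jprkv'

jprkv


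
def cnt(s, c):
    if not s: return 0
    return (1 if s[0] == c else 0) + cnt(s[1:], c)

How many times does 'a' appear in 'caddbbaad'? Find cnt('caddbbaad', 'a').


s[0]='c' != 'a' -> 0
s[0]='a' == 'a' -> 1
s[0]='d' != 'a' -> 0
s[0]='d' != 'a' -> 0
s[0]='b' != 'a' -> 0
s[0]='b' != 'a' -> 0
s[0]='a' == 'a' -> 1
s[0]='a' == 'a' -> 1
s[0]='d' != 'a' -> 0
Sum: 0 + 1 + 0 + 0 + 0 + 0 + 1 + 1 + 0 = 3

3


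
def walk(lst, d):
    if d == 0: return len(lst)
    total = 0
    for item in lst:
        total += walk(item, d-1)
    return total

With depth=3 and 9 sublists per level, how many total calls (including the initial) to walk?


At depth 0 (root): 1 call
At depth 1: each of 1 parents calls walk on 9 children = 9 calls
At depth 2: each of 9 parents calls walk on 9 children = 81 calls
At depth 3: each of 81 parents calls walk on 9 children = 729 calls
Total: 1 + 9 + 81 + 729 = 820

820


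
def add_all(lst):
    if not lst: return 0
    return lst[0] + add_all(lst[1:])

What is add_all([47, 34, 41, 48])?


add_all([47, 34, 41, 48]) = 47 + add_all([34, 41, 48])
add_all([34, 41, 48]) = 34 + add_all([41, 48])
add_all([41, 48]) = 41 + add_all([48])
add_all([48]) = 48 + add_all([])
add_all([]) = 0  (base case)
Total: 47 + 34 + 41 + 48 + 0 = 170

170


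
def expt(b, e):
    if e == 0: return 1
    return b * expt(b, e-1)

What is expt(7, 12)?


expt(7, 12)
= 7 * expt(7, 11)
= 7 * 7 * expt(7, 10)
= 7 * 7 * 7 * expt(7, 9)
= 7 * 7 * 7 * 7 * expt(7, 8)
= 7 * 7 * 7 * 7 * 7 * expt(7, 7)
= 7 * 7 * 7 * 7 * 7 * 7 * expt(7, 6)
= 7 * 7 * 7 * 7 * 7 * 7 * 7 * expt(7, 5)
= 7 * 7 * 7 * 7 * 7 * 7 * 7 * 7 * expt(7, 4)
= 7 * 7 * 7 * 7 * 7 * 7 * 7 * 7 * 7 * expt(7, 3)
= 7 * 7 * 7 * 7 * 7 * 7 * 7 * 7 * 7 * 7 * expt(7, 2)
= 7 * 7 * 7 * 7 * 7 * 7 * 7 * 7 * 7 * 7 * 7 * expt(7, 1)
= 7 * 7 * 7 * 7 * 7 * 7 * 7 * 7 * 7 * 7 * 7 * 7 * expt(7, 0)
= 7 * 7 * 7 * 7 * 7 * 7 * 7 * 7 * 7 * 7 * 7 * 7 * 1
= 13841287201

13841287201


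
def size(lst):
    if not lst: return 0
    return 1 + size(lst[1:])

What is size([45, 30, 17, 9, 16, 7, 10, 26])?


size([45, 30, 17, 9, 16, 7, 10, 26]) = 1 + size([30, 17, 9, 16, 7, 10, 26])
size([30, 17, 9, 16, 7, 10, 26]) = 1 + size([17, 9, 16, 7, 10, 26])
size([17, 9, 16, 7, 10, 26]) = 1 + size([9, 16, 7, 10, 26])
size([9, 16, 7, 10, 26]) = 1 + size([16, 7, 10, 26])
size([16, 7, 10, 26]) = 1 + size([7, 10, 26])
size([7, 10, 26]) = 1 + size([10, 26])
size([10, 26]) = 1 + size([26])
size([26]) = 1 + size([])
size([]) = 0  (base case)
Unwinding: 1 + 1 + 1 + 1 + 1 + 1 + 1 + 1 + 0 = 8

8


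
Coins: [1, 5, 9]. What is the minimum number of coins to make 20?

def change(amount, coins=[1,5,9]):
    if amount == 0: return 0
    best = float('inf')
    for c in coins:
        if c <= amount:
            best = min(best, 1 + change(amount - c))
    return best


Building up with DP:
change(0) = 0
change(1) = min(1+change(0)=1+0=1) = 1
change(2) = min(1+change(1)=1+1=2) = 2
change(3) = min(1+change(2)=1+2=3) = 3
change(4) = min(1+change(3)=1+3=4) = 4
change(5) = min(1+change(4)=1+4=5, 1+change(0)=1+0=1) = 1
change(6) = min(1+change(5)=1+1=2, 1+change(1)=1+1=2) = 2
change(7) = min(1+change(6)=1+2=3, 1+change(2)=1+2=3) = 3
change(8) = min(1+change(7)=1+3=4, 1+change(3)=1+3=4) = 4
change(9) = min(1+change(8)=1+4=5, 1+change(4)=1+4=5, 1+change(0)=1+0=1) = 1
change(10) = min(1+change(9)=1+1=2, 1+change(5)=1+1=2, 1+change(1)=1+1=2) = 2
change(11) = min(1+change(10)=1+2=3, 1+change(6)=1+2=3, 1+change(2)=1+2=3) = 3
change(12) = min(1+change(11)=1+3=4, 1+change(7)=1+3=4, 1+change(3)=1+3=4) = 4
change(13) = min(1+change(12)=1+4=5, 1+change(8)=1+4=5, 1+change(4)=1+4=5) = 5
change(14) = min(1+change(13)=1+5=6, 1+change(9)=1+1=2, 1+change(5)=1+1=2) = 2
change(15) = min(1+change(14)=1+2=3, 1+change(10)=1+2=3, 1+change(6)=1+2=3) = 3
change(16) = min(1+change(15)=1+3=4, 1+change(11)=1+3=4, 1+change(7)=1+3=4) = 4
change(17) = min(1+change(16)=1+4=5, 1+change(12)=1+4=5, 1+change(8)=1+4=5) = 5
change(18) = min(1+change(17)=1+5=6, 1+change(13)=1+5=6, 1+change(9)=1+1=2) = 2
change(19) = min(1+change(18)=1+2=3, 1+change(14)=1+2=3, 1+change(10)=1+2=3) = 3
change(20) = min(1+change(19)=1+3=4, 1+change(15)=1+3=4, 1+change(11)=1+3=4) = 4

4


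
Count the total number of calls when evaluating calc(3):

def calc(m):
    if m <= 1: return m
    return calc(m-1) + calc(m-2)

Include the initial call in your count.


Let C(n) = total calls for calc(n)
C(0) = 1, C(1) = 1
C(2) = 1 + C(1) + C(0) = 1 + 1 + 1 = 3
C(3) = 1 + C(2) + C(1) = 1 + 3 + 1 = 5

5


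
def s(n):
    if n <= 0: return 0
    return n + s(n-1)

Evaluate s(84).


s(84)
= 84 + 83 + 82 + 81 + 80 + 79 + 78 + 77 + 76 + 75 + 74 + 73 + 72 + 71 + 70 + 69 + 68 + 67 + 66 + 65 + 64 + 63 + 62 + 61 + 60 + 59 + 58 + 57 + 56 + 55 + 54 + 53 + 52 + 51 + 50 + 49 + 48 + 47 + 46 + 45 + 44 + 43 + 42 + 41 + 40 + 39 + 38 + 37 + 36 + 35 + 34 + 33 + 32 + 31 + 30 + 29 + 28 + 27 + 26 + 25 + 24 + 23 + 22 + 21 + 20 + 19 + 18 + 17 + 16 + 15 + 14 + 13 + 12 + 11 + 10 + 9 + 8 + 7 + 6 + 5 + 4 + 3 + 2 + 1 + s(0)
= 84 + 83 + 82 + 81 + 80 + 79 + 78 + 77 + 76 + 75 + 74 + 73 + 72 + 71 + 70 + 69 + 68 + 67 + 66 + 65 + 64 + 63 + 62 + 61 + 60 + 59 + 58 + 57 + 56 + 55 + 54 + 53 + 52 + 51 + 50 + 49 + 48 + 47 + 46 + 45 + 44 + 43 + 42 + 41 + 40 + 39 + 38 + 37 + 36 + 35 + 34 + 33 + 32 + 31 + 30 + 29 + 28 + 27 + 26 + 25 + 24 + 23 + 22 + 21 + 20 + 19 + 18 + 17 + 16 + 15 + 14 + 13 + 12 + 11 + 10 + 9 + 8 + 7 + 6 + 5 + 4 + 3 + 2 + 1 + 0
= 3570

3570


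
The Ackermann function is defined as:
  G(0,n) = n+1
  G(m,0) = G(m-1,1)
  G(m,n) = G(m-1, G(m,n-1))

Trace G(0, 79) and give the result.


G(0, 79) = 80
Result: G(0, 79) = 80

80


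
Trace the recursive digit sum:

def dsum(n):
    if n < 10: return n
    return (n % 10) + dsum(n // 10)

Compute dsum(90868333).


dsum(90868333) = 3 + dsum(9086833)
dsum(9086833) = 3 + dsum(908683)
dsum(908683) = 3 + dsum(90868)
dsum(90868) = 8 + dsum(9086)
dsum(9086) = 6 + dsum(908)
dsum(908) = 8 + dsum(90)
dsum(90) = 0 + dsum(9)
dsum(9) = 9  (base case)
Total: 3 + 3 + 3 + 8 + 6 + 8 + 0 + 9 = 40

40


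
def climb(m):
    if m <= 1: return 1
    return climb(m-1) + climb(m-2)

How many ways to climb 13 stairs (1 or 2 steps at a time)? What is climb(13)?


Building up from base cases:
climb(0) = 1
climb(1) = 1
climb(2) = climb(1) + climb(0) = 1 + 1 = 2
climb(3) = climb(2) + climb(1) = 2 + 1 = 3
climb(4) = climb(3) + climb(2) = 3 + 2 = 5
climb(5) = climb(4) + climb(3) = 5 + 3 = 8
climb(6) = climb(5) + climb(4) = 8 + 5 = 13
climb(7) = climb(6) + climb(5) = 13 + 8 = 21
climb(8) = climb(7) + climb(6) = 21 + 13 = 34
climb(9) = climb(8) + climb(7) = 34 + 21 = 55
climb(10) = climb(9) + climb(8) = 55 + 34 = 89
climb(11) = climb(10) + climb(9) = 89 + 55 = 144
climb(12) = climb(11) + climb(10) = 144 + 89 = 233
climb(13) = climb(12) + climb(11) = 233 + 144 = 377

377


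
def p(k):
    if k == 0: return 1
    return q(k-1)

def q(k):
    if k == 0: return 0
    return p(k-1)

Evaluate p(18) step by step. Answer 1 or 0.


p(18) = q(17)
q(17) = p(16)
p(16) = q(15)
q(15) = p(14)
p(14) = q(13)
q(13) = p(12)
p(12) = q(11)
q(11) = p(10)
p(10) = q(9)
q(9) = p(8)
p(8) = q(7)
q(7) = p(6)
p(6) = q(5)
q(5) = p(4)
p(4) = q(3)
q(3) = p(2)
p(2) = q(1)
q(1) = p(0)
p(0) = 1  (base case)
Result: 1

1


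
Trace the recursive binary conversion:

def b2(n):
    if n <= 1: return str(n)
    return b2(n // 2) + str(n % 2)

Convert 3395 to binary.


b2(3395) = b2(1697) + '1'
b2(1697) = b2(848) + '1'
b2(848) = b2(424) + '0'
b2(424) = b2(212) + '0'
b2(212) = b2(106) + '0'
b2(106) = b2(53) + '0'
b2(53) = b2(26) + '1'
b2(26) = b2(13) + '0'
b2(13) = b2(6) + '1'
b2(6) = b2(3) + '0'
b2(3) = b2(1) + '1'
b2(1) = '1'  (base case)
Concatenating: '1' + '1' + '0' + '1' + '0' + '1' + '0' + '0' + '0' + '0' + '1' + '1' = '110101000011'

110101000011


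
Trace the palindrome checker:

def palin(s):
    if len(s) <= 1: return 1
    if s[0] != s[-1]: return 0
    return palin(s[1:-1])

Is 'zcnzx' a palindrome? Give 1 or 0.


palin('zcnzx'): s[0]='z' != s[-1]='x' -> return 0
Result: 0 (not a palindrome)

0


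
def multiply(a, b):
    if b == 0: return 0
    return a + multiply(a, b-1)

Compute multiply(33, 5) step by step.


multiply(33, 5) = 33 + multiply(33, 4)
multiply(33, 4) = 33 + multiply(33, 3)
multiply(33, 3) = 33 + multiply(33, 2)
multiply(33, 2) = 33 + multiply(33, 1)
multiply(33, 1) = 33 + multiply(33, 0)
multiply(33, 0) = 0  (base case)
Total: 33 + 33 + 33 + 33 + 33 + 0 = 165

165


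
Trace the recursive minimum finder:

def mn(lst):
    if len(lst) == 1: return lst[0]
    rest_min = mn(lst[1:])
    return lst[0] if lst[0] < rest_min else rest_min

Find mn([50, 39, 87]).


mn([50, 39, 87]): compare 50 with mn([39, 87])
mn([39, 87]): compare 39 with mn([87])
mn([87]) = 87  (base case)
Compare 39 with 87 -> 39
Compare 50 with 39 -> 39

39


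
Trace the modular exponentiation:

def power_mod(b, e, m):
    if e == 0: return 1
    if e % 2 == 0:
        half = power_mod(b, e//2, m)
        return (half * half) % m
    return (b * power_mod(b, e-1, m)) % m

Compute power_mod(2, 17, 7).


power_mod(2, 17, 7): e is odd, compute power_mod(2, 16, 7)
  power_mod(2, 16, 7): e is even, compute power_mod(2, 8, 7)
    power_mod(2, 8, 7): e is even, compute power_mod(2, 4, 7)
      power_mod(2, 4, 7): e is even, compute power_mod(2, 2, 7)
        power_mod(2, 2, 7): e is even, compute power_mod(2, 1, 7)
          power_mod(2, 1, 7): e is odd, compute power_mod(2, 0, 7)
          power_mod(2, 0, 7) = 1
          (2 * 1) % 7 = 2
        half=2, (2*2) % 7 = 4
      half=4, (4*4) % 7 = 2
    half=2, (2*2) % 7 = 4
  half=4, (4*4) % 7 = 2
(2 * 2) % 7 = 4

4


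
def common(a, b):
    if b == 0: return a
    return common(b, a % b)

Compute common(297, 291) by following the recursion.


common(297, 291) = common(291, 6)
common(291, 6) = common(6, 3)
common(6, 3) = common(3, 0)
common(3, 0) = 3  (base case)

3


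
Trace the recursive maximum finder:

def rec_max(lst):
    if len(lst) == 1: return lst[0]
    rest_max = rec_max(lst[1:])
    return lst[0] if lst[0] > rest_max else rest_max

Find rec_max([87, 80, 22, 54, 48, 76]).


rec_max([87, 80, 22, 54, 48, 76]): compare 87 with rec_max([80, 22, 54, 48, 76])
rec_max([80, 22, 54, 48, 76]): compare 80 with rec_max([22, 54, 48, 76])
rec_max([22, 54, 48, 76]): compare 22 with rec_max([54, 48, 76])
rec_max([54, 48, 76]): compare 54 with rec_max([48, 76])
rec_max([48, 76]): compare 48 with rec_max([76])
rec_max([76]) = 76  (base case)
Compare 48 with 76 -> 76
Compare 54 with 76 -> 76
Compare 22 with 76 -> 76
Compare 80 with 76 -> 80
Compare 87 with 80 -> 87

87


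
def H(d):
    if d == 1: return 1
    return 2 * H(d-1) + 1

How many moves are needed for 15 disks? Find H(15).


H(15) = 2 * H(14) + 1
H(14) = 2 * H(13) + 1
H(13) = 2 * H(12) + 1
H(12) = 2 * H(11) + 1
H(11) = 2 * H(10) + 1
H(10) = 2 * H(9) + 1
H(9) = 2 * H(8) + 1
H(8) = 2 * H(7) + 1
H(7) = 2 * H(6) + 1
H(6) = 2 * H(5) + 1
H(5) = 2 * H(4) + 1
H(4) = 2 * H(3) + 1
H(3) = 2 * H(2) + 1
H(2) = 2 * H(1) + 1
H(1) = 1  (base case)
H(2) = 2 * 1 + 1 = 3
H(3) = 2 * 3 + 1 = 7
H(4) = 2 * 7 + 1 = 15
H(5) = 2 * 15 + 1 = 31
H(6) = 2 * 31 + 1 = 63
H(7) = 2 * 63 + 1 = 127
H(8) = 2 * 127 + 1 = 255
H(9) = 2 * 255 + 1 = 511
H(10) = 2 * 511 + 1 = 1023
H(11) = 2 * 1023 + 1 = 2047
H(12) = 2 * 2047 + 1 = 4095
H(13) = 2 * 4095 + 1 = 8191
H(14) = 2 * 8191 + 1 = 16383
H(15) = 2 * 16383 + 1 = 32767

32767


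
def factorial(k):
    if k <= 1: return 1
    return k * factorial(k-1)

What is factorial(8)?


factorial(8)
= 8 * factorial(7)
= 8 * 7 * factorial(6)
= 8 * 7 * 6 * factorial(5)
= 8 * 7 * 6 * 5 * factorial(4)
= 8 * 7 * 6 * 5 * 4 * factorial(3)
= 8 * 7 * 6 * 5 * 4 * 3 * factorial(2)
= 8 * 7 * 6 * 5 * 4 * 3 * 2 * factorial(1)
= 8 * 7 * 6 * 5 * 4 * 3 * 2 * 1
= 40320

40320


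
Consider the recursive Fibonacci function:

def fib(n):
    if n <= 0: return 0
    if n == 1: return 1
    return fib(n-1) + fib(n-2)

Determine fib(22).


Computing fib(22) bottom-up:
fib(0) = 0
fib(1) = 1
fib(2) = fib(1) + fib(0) = 1 + 0 = 1
fib(3) = fib(2) + fib(1) = 1 + 1 = 2
fib(4) = fib(3) + fib(2) = 2 + 1 = 3
fib(5) = fib(4) + fib(3) = 3 + 2 = 5
fib(6) = fib(5) + fib(4) = 5 + 3 = 8
fib(7) = fib(6) + fib(5) = 8 + 5 = 13
fib(8) = fib(7) + fib(6) = 13 + 8 = 21
fib(9) = fib(8) + fib(7) = 21 + 13 = 34
fib(10) = fib(9) + fib(8) = 34 + 21 = 55
fib(11) = fib(10) + fib(9) = 55 + 34 = 89
fib(12) = fib(11) + fib(10) = 89 + 55 = 144
fib(13) = fib(12) + fib(11) = 144 + 89 = 233
fib(14) = fib(13) + fib(12) = 233 + 144 = 377
fib(15) = fib(14) + fib(13) = 377 + 233 = 610
fib(16) = fib(15) + fib(14) = 610 + 377 = 987
fib(17) = fib(16) + fib(15) = 987 + 610 = 1597
fib(18) = fib(17) + fib(16) = 1597 + 987 = 2584
fib(19) = fib(18) + fib(17) = 2584 + 1597 = 4181
fib(20) = fib(19) + fib(18) = 4181 + 2584 = 6765
fib(21) = fib(20) + fib(19) = 6765 + 4181 = 10946
fib(22) = fib(21) + fib(20) = 10946 + 6765 = 17711

17711


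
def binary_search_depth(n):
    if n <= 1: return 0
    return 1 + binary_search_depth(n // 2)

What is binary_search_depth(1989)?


1989 / 2 = 994
994 / 2 = 497
497 / 2 = 248
248 / 2 = 124
124 / 2 = 62
62 / 2 = 31
31 / 2 = 15
15 / 2 = 7
7 / 2 = 3
3 / 2 = 1
Reached 1 after 10 halvings

10


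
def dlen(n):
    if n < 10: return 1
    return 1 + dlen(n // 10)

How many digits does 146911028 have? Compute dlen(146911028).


dlen(146911028) = 1 + dlen(14691102)
dlen(14691102) = 1 + dlen(1469110)
dlen(1469110) = 1 + dlen(146911)
dlen(146911) = 1 + dlen(14691)
dlen(14691) = 1 + dlen(1469)
dlen(1469) = 1 + dlen(146)
dlen(146) = 1 + dlen(14)
dlen(14) = 1 + dlen(1)
dlen(1) = 1  (base case: 1 < 10)
Unwinding: 1 + 1 + 1 + 1 + 1 + 1 + 1 + 1 + 1 = 9

9


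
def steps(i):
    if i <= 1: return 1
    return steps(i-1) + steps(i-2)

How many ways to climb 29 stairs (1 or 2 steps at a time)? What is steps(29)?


Building up from base cases:
steps(0) = 1
steps(1) = 1
steps(2) = steps(1) + steps(0) = 1 + 1 = 2
steps(3) = steps(2) + steps(1) = 2 + 1 = 3
steps(4) = steps(3) + steps(2) = 3 + 2 = 5
steps(5) = steps(4) + steps(3) = 5 + 3 = 8
steps(6) = steps(5) + steps(4) = 8 + 5 = 13
steps(7) = steps(6) + steps(5) = 13 + 8 = 21
steps(8) = steps(7) + steps(6) = 21 + 13 = 34
steps(9) = steps(8) + steps(7) = 34 + 21 = 55
steps(10) = steps(9) + steps(8) = 55 + 34 = 89
steps(11) = steps(10) + steps(9) = 89 + 55 = 144
steps(12) = steps(11) + steps(10) = 144 + 89 = 233
steps(13) = steps(12) + steps(11) = 233 + 144 = 377
steps(14) = steps(13) + steps(12) = 377 + 233 = 610
steps(15) = steps(14) + steps(13) = 610 + 377 = 987
steps(16) = steps(15) + steps(14) = 987 + 610 = 1597
steps(17) = steps(16) + steps(15) = 1597 + 987 = 2584
steps(18) = steps(17) + steps(16) = 2584 + 1597 = 4181
steps(19) = steps(18) + steps(17) = 4181 + 2584 = 6765
steps(20) = steps(19) + steps(18) = 6765 + 4181 = 10946
steps(21) = steps(20) + steps(19) = 10946 + 6765 = 17711
steps(22) = steps(21) + steps(20) = 17711 + 10946 = 28657
steps(23) = steps(22) + steps(21) = 28657 + 17711 = 46368
steps(24) = steps(23) + steps(22) = 46368 + 28657 = 75025
steps(25) = steps(24) + steps(23) = 75025 + 46368 = 121393
steps(26) = steps(25) + steps(24) = 121393 + 75025 = 196418
steps(27) = steps(26) + steps(25) = 196418 + 121393 = 317811
steps(28) = steps(27) + steps(26) = 317811 + 196418 = 514229
steps(29) = steps(28) + steps(27) = 514229 + 317811 = 832040

832040


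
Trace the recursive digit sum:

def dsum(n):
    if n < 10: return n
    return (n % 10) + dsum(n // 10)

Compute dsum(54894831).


dsum(54894831) = 1 + dsum(5489483)
dsum(5489483) = 3 + dsum(548948)
dsum(548948) = 8 + dsum(54894)
dsum(54894) = 4 + dsum(5489)
dsum(5489) = 9 + dsum(548)
dsum(548) = 8 + dsum(54)
dsum(54) = 4 + dsum(5)
dsum(5) = 5  (base case)
Total: 1 + 3 + 8 + 4 + 9 + 8 + 4 + 5 = 42

42


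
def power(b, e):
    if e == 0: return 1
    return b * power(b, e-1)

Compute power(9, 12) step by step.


power(9, 12)
= 9 * power(9, 11)
= 9 * 9 * power(9, 10)
= 9 * 9 * 9 * power(9, 9)
= 9 * 9 * 9 * 9 * power(9, 8)
= 9 * 9 * 9 * 9 * 9 * power(9, 7)
= 9 * 9 * 9 * 9 * 9 * 9 * power(9, 6)
= 9 * 9 * 9 * 9 * 9 * 9 * 9 * power(9, 5)
= 9 * 9 * 9 * 9 * 9 * 9 * 9 * 9 * power(9, 4)
= 9 * 9 * 9 * 9 * 9 * 9 * 9 * 9 * 9 * power(9, 3)
= 9 * 9 * 9 * 9 * 9 * 9 * 9 * 9 * 9 * 9 * power(9, 2)
= 9 * 9 * 9 * 9 * 9 * 9 * 9 * 9 * 9 * 9 * 9 * power(9, 1)
= 9 * 9 * 9 * 9 * 9 * 9 * 9 * 9 * 9 * 9 * 9 * 9 * power(9, 0)
= 9 * 9 * 9 * 9 * 9 * 9 * 9 * 9 * 9 * 9 * 9 * 9 * 1
= 282429536481

282429536481


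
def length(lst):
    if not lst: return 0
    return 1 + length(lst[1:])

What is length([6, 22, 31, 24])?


length([6, 22, 31, 24]) = 1 + length([22, 31, 24])
length([22, 31, 24]) = 1 + length([31, 24])
length([31, 24]) = 1 + length([24])
length([24]) = 1 + length([])
length([]) = 0  (base case)
Unwinding: 1 + 1 + 1 + 1 + 0 = 4

4


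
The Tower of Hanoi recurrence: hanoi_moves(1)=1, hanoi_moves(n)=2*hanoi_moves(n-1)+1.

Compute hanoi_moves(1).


hanoi_moves(1) = 1  (base case)

1


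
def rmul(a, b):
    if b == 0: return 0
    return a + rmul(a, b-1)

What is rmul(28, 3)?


rmul(28, 3) = 28 + rmul(28, 2)
rmul(28, 2) = 28 + rmul(28, 1)
rmul(28, 1) = 28 + rmul(28, 0)
rmul(28, 0) = 0  (base case)
Total: 28 + 28 + 28 + 0 = 84

84


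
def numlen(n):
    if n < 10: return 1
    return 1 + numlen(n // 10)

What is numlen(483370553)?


numlen(483370553) = 1 + numlen(48337055)
numlen(48337055) = 1 + numlen(4833705)
numlen(4833705) = 1 + numlen(483370)
numlen(483370) = 1 + numlen(48337)
numlen(48337) = 1 + numlen(4833)
numlen(4833) = 1 + numlen(483)
numlen(483) = 1 + numlen(48)
numlen(48) = 1 + numlen(4)
numlen(4) = 1  (base case: 4 < 10)
Unwinding: 1 + 1 + 1 + 1 + 1 + 1 + 1 + 1 + 1 = 9

9


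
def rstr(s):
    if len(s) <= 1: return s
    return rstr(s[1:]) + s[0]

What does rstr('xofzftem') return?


rstr('xofzftem') = rstr('ofzftem') + 'x'
rstr('ofzftem') = rstr('fzftem') + 'o'
rstr('fzftem') = rstr('zftem') + 'f'
rstr('zftem') = rstr('ftem') + 'z'
rstr('ftem') = rstr('tem') + 'f'
rstr('tem') = rstr('em') + 't'
rstr('em') = rstr('m') + 'e'
rstr('m') = 'm'  (base case)
Concatenating: 'm' + 'e' + 't' + 'f' + 'z' + 'f' + 'o' + 'x' = 'metfzfox'

metfzfox


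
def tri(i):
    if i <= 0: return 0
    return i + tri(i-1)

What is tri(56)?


tri(56)
= 56 + 55 + 54 + 53 + 52 + 51 + 50 + 49 + 48 + 47 + 46 + 45 + 44 + 43 + 42 + 41 + 40 + 39 + 38 + 37 + 36 + 35 + 34 + 33 + 32 + 31 + 30 + 29 + 28 + 27 + 26 + 25 + 24 + 23 + 22 + 21 + 20 + 19 + 18 + 17 + 16 + 15 + 14 + 13 + 12 + 11 + 10 + 9 + 8 + 7 + 6 + 5 + 4 + 3 + 2 + 1 + tri(0)
= 56 + 55 + 54 + 53 + 52 + 51 + 50 + 49 + 48 + 47 + 46 + 45 + 44 + 43 + 42 + 41 + 40 + 39 + 38 + 37 + 36 + 35 + 34 + 33 + 32 + 31 + 30 + 29 + 28 + 27 + 26 + 25 + 24 + 23 + 22 + 21 + 20 + 19 + 18 + 17 + 16 + 15 + 14 + 13 + 12 + 11 + 10 + 9 + 8 + 7 + 6 + 5 + 4 + 3 + 2 + 1 + 0
= 1596

1596


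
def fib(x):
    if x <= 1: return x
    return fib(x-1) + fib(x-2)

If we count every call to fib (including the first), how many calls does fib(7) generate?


Let C(n) = total calls for fib(n)
C(0) = 1, C(1) = 1
C(2) = 1 + C(1) + C(0) = 1 + 1 + 1 = 3
C(3) = 1 + C(2) + C(1) = 1 + 3 + 1 = 5
C(4) = 1 + C(3) + C(2) = 1 + 5 + 3 = 9
C(5) = 1 + C(4) + C(3) = 1 + 9 + 5 = 15
C(6) = 1 + C(5) + C(4) = 1 + 15 + 9 = 25
C(7) = 1 + C(6) + C(5) = 1 + 25 + 15 = 41

41


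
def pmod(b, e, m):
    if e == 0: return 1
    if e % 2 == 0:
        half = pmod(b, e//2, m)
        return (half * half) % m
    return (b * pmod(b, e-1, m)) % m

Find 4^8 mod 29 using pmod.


pmod(4, 8, 29): e is even, compute pmod(4, 4, 29)
  pmod(4, 4, 29): e is even, compute pmod(4, 2, 29)
    pmod(4, 2, 29): e is even, compute pmod(4, 1, 29)
      pmod(4, 1, 29): e is odd, compute pmod(4, 0, 29)
        pmod(4, 0, 29) = 1
      (4 * 1) % 29 = 4
    half=4, (4*4) % 29 = 16
  half=16, (16*16) % 29 = 24
half=24, (24*24) % 29 = 25

25


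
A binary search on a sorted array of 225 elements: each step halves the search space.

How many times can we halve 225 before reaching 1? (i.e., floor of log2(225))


225 / 2 = 112
112 / 2 = 56
56 / 2 = 28
28 / 2 = 14
14 / 2 = 7
7 / 2 = 3
3 / 2 = 1
Reached 1 after 7 halvings

7


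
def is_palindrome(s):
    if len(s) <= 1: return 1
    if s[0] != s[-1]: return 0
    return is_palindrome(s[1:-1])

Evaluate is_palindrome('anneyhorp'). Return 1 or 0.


is_palindrome('anneyhorp'): s[0]='a' != s[-1]='p' -> return 0
Result: 0 (not a palindrome)

0


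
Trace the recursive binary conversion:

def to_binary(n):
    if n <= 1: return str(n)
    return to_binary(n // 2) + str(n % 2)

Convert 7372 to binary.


to_binary(7372) = to_binary(3686) + '0'
to_binary(3686) = to_binary(1843) + '0'
to_binary(1843) = to_binary(921) + '1'
to_binary(921) = to_binary(460) + '1'
to_binary(460) = to_binary(230) + '0'
to_binary(230) = to_binary(115) + '0'
to_binary(115) = to_binary(57) + '1'
to_binary(57) = to_binary(28) + '1'
to_binary(28) = to_binary(14) + '0'
to_binary(14) = to_binary(7) + '0'
to_binary(7) = to_binary(3) + '1'
to_binary(3) = to_binary(1) + '1'
to_binary(1) = '1'  (base case)
Concatenating: '1' + '1' + '1' + '0' + '0' + '1' + '1' + '0' + '0' + '1' + '1' + '0' + '0' = '1110011001100'

1110011001100


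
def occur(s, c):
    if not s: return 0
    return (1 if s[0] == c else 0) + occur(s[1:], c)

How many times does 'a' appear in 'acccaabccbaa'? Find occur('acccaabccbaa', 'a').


s[0]='a' == 'a' -> 1
s[0]='c' != 'a' -> 0
s[0]='c' != 'a' -> 0
s[0]='c' != 'a' -> 0
s[0]='a' == 'a' -> 1
s[0]='a' == 'a' -> 1
s[0]='b' != 'a' -> 0
s[0]='c' != 'a' -> 0
s[0]='c' != 'a' -> 0
s[0]='b' != 'a' -> 0
s[0]='a' == 'a' -> 1
s[0]='a' == 'a' -> 1
Sum: 1 + 0 + 0 + 0 + 1 + 1 + 0 + 0 + 0 + 0 + 1 + 1 = 5

5


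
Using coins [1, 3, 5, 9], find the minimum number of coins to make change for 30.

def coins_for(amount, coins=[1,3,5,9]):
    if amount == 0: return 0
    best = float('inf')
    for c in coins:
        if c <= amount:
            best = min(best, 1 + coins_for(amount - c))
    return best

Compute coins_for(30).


Building up with DP:
coins_for(0) = 0
coins_for(1) = min(1+coins_for(0)=1+0=1) = 1
coins_for(2) = min(1+coins_for(1)=1+1=2) = 2
coins_for(3) = min(1+coins_for(2)=1+2=3, 1+coins_for(0)=1+0=1) = 1
coins_for(4) = min(1+coins_for(3)=1+1=2, 1+coins_for(1)=1+1=2) = 2
coins_for(5) = min(1+coins_for(4)=1+2=3, 1+coins_for(2)=1+2=3, 1+coins_for(0)=1+0=1) = 1
coins_for(6) = min(1+coins_for(5)=1+1=2, 1+coins_for(3)=1+1=2, 1+coins_for(1)=1+1=2) = 2
coins_for(7) = min(1+coins_for(6)=1+2=3, 1+coins_for(4)=1+2=3, 1+coins_for(2)=1+2=3) = 3
coins_for(8) = min(1+coins_for(7)=1+3=4, 1+coins_for(5)=1+1=2, 1+coins_for(3)=1+1=2) = 2
coins_for(9) = min(1+coins_for(8)=1+2=3, 1+coins_for(6)=1+2=3, 1+coins_for(4)=1+2=3, 1+coins_for(0)=1+0=1) = 1
coins_for(10) = min(1+coins_for(9)=1+1=2, 1+coins_for(7)=1+3=4, 1+coins_for(5)=1+1=2, 1+coins_for(1)=1+1=2) = 2
coins_for(11) = min(1+coins_for(10)=1+2=3, 1+coins_for(8)=1+2=3, 1+coins_for(6)=1+2=3, 1+coins_for(2)=1+2=3) = 3
coins_for(12) = min(1+coins_for(11)=1+3=4, 1+coins_for(9)=1+1=2, 1+coins_for(7)=1+3=4, 1+coins_for(3)=1+1=2) = 2
coins_for(13) = min(1+coins_for(12)=1+2=3, 1+coins_for(10)=1+2=3, 1+coins_for(8)=1+2=3, 1+coins_for(4)=1+2=3) = 3
coins_for(14) = min(1+coins_for(13)=1+3=4, 1+coins_for(11)=1+3=4, 1+coins_for(9)=1+1=2, 1+coins_for(5)=1+1=2) = 2
coins_for(15) = min(1+coins_for(14)=1+2=3, 1+coins_for(12)=1+2=3, 1+coins_for(10)=1+2=3, 1+coins_for(6)=1+2=3) = 3
coins_for(16) = min(1+coins_for(15)=1+3=4, 1+coins_for(13)=1+3=4, 1+coins_for(11)=1+3=4, 1+coins_for(7)=1+3=4) = 4
coins_for(17) = min(1+coins_for(16)=1+4=5, 1+coins_for(14)=1+2=3, 1+coins_for(12)=1+2=3, 1+coins_for(8)=1+2=3) = 3
coins_for(18) = min(1+coins_for(17)=1+3=4, 1+coins_for(15)=1+3=4, 1+coins_for(13)=1+3=4, 1+coins_for(9)=1+1=2) = 2
coins_for(19) = min(1+coins_for(18)=1+2=3, 1+coins_for(16)=1+4=5, 1+coins_for(14)=1+2=3, 1+coins_for(10)=1+2=3) = 3
coins_for(20) = min(1+coins_for(19)=1+3=4, 1+coins_for(17)=1+3=4, 1+coins_for(15)=1+3=4, 1+coins_for(11)=1+3=4) = 4
coins_for(21) = min(1+coins_for(20)=1+4=5, 1+coins_for(18)=1+2=3, 1+coins_for(16)=1+4=5, 1+coins_for(12)=1+2=3) = 3
coins_for(22) = min(1+coins_for(21)=1+3=4, 1+coins_for(19)=1+3=4, 1+coins_for(17)=1+3=4, 1+coins_for(13)=1+3=4) = 4
coins_for(23) = min(1+coins_for(22)=1+4=5, 1+coins_for(20)=1+4=5, 1+coins_for(18)=1+2=3, 1+coins_for(14)=1+2=3) = 3
coins_for(24) = min(1+coins_for(23)=1+3=4, 1+coins_for(21)=1+3=4, 1+coins_for(19)=1+3=4, 1+coins_for(15)=1+3=4) = 4
coins_for(25) = min(1+coins_for(24)=1+4=5, 1+coins_for(22)=1+4=5, 1+coins_for(20)=1+4=5, 1+coins_for(16)=1+4=5) = 5
coins_for(26) = min(1+coins_for(25)=1+5=6, 1+coins_for(23)=1+3=4, 1+coins_for(21)=1+3=4, 1+coins_for(17)=1+3=4) = 4
coins_for(27) = min(1+coins_for(26)=1+4=5, 1+coins_for(24)=1+4=5, 1+coins_for(22)=1+4=5, 1+coins_for(18)=1+2=3) = 3
coins_for(28) = min(1+coins_for(27)=1+3=4, 1+coins_for(25)=1+5=6, 1+coins_for(23)=1+3=4, 1+coins_for(19)=1+3=4) = 4
coins_for(29) = min(1+coins_for(28)=1+4=5, 1+coins_for(26)=1+4=5, 1+coins_for(24)=1+4=5, 1+coins_for(20)=1+4=5) = 5
coins_for(30) = min(1+coins_for(29)=1+5=6, 1+coins_for(27)=1+3=4, 1+coins_for(25)=1+5=6, 1+coins_for(21)=1+3=4) = 4

4


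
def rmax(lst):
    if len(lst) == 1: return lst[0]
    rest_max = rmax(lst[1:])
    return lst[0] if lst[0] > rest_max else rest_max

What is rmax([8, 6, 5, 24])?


rmax([8, 6, 5, 24]): compare 8 with rmax([6, 5, 24])
rmax([6, 5, 24]): compare 6 with rmax([5, 24])
rmax([5, 24]): compare 5 with rmax([24])
rmax([24]) = 24  (base case)
Compare 5 with 24 -> 24
Compare 6 with 24 -> 24
Compare 8 with 24 -> 24

24


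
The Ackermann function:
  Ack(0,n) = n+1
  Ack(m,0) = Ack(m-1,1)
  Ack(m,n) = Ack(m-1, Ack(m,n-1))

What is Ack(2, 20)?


Ack(2, 20) = Ack(1, Ack(2, 19))
  Ack(2, 19) = Ack(1, Ack(2, 18))
    Ack(2, 18) = Ack(1, Ack(2, 17))
      Ack(2, 17) = Ack(1, Ack(2, 16))
        Ack(2, 16) = Ack(1, Ack(2, 15))
          Ack(2, 15) = Ack(1, Ack(2, 14))
          Ack(2, 14) = Ack(1, Ack(2, 13))
          Ack(2, 13) = Ack(1, Ack(2, 12))
          Ack(2, 12) = Ack(1, Ack(2, 11))
          Ack(2, 11) = Ack(1, Ack(2, 10))
          Ack(2, 10) = Ack(1, Ack(2, 9))
          Ack(2, 9) = Ack(1, Ack(2, 8))
          Ack(2, 8) = Ack(1, Ack(2, 7))
          Ack(2, 7) = Ack(1, Ack(2, 6))
          Ack(2, 6) = Ack(1, Ack(2, 5))
          Ack(2, 5) = Ack(1, Ack(2, 4))
          Ack(2, 4) = Ack(1, Ack(2, 3))
          Ack(2, 3) = Ack(1, Ack(2, 2))
          Ack(2, 2) = Ack(1, Ack(2, 1))
          Ack(2, 1) = Ack(1, Ack(2, 0))
          Ack(2, 0) = Ack(1, 1)
          Ack(1, 1) = Ack(0, Ack(1, 0))
          Ack(1, 0) = Ack(0, 1)
          Ack(0, 1) = 2
            = Ack(0, 2)
... (trace truncated)
Result: Ack(2, 20) = 43

43


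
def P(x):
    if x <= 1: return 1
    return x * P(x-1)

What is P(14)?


P(14)
= 14 * P(13)
= 14 * 13 * P(12)
= 14 * 13 * 12 * P(11)
= 14 * 13 * 12 * 11 * P(10)
= 14 * 13 * 12 * 11 * 10 * P(9)
= 14 * 13 * 12 * 11 * 10 * 9 * P(8)
= 14 * 13 * 12 * 11 * 10 * 9 * 8 * P(7)
= 14 * 13 * 12 * 11 * 10 * 9 * 8 * 7 * P(6)
= 14 * 13 * 12 * 11 * 10 * 9 * 8 * 7 * 6 * P(5)
= 14 * 13 * 12 * 11 * 10 * 9 * 8 * 7 * 6 * 5 * P(4)
= 14 * 13 * 12 * 11 * 10 * 9 * 8 * 7 * 6 * 5 * 4 * P(3)
= 14 * 13 * 12 * 11 * 10 * 9 * 8 * 7 * 6 * 5 * 4 * 3 * P(2)
= 14 * 13 * 12 * 11 * 10 * 9 * 8 * 7 * 6 * 5 * 4 * 3 * 2 * P(1)
= 14 * 13 * 12 * 11 * 10 * 9 * 8 * 7 * 6 * 5 * 4 * 3 * 2 * 1
= 87178291200

87178291200


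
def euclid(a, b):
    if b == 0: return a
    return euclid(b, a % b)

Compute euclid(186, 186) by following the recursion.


euclid(186, 186) = euclid(186, 0)
euclid(186, 0) = 186  (base case)

186


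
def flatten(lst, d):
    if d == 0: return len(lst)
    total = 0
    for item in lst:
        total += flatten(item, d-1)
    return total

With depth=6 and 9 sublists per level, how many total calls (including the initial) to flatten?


At depth 0 (root): 1 call
At depth 1: each of 1 parents calls flatten on 9 children = 9 calls
At depth 2: each of 9 parents calls flatten on 9 children = 81 calls
At depth 3: each of 81 parents calls flatten on 9 children = 729 calls
At depth 4: each of 729 parents calls flatten on 9 children = 6561 calls
At depth 5: each of 6561 parents calls flatten on 9 children = 59049 calls
At depth 6: each of 59049 parents calls flatten on 9 children = 531441 calls
Total: 1 + 9 + 81 + 729 + 6561 + 59049 + 531441 = 597871

597871


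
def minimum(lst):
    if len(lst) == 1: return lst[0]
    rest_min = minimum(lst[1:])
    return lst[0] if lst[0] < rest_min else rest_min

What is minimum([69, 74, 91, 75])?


minimum([69, 74, 91, 75]): compare 69 with minimum([74, 91, 75])
minimum([74, 91, 75]): compare 74 with minimum([91, 75])
minimum([91, 75]): compare 91 with minimum([75])
minimum([75]) = 75  (base case)
Compare 91 with 75 -> 75
Compare 74 with 75 -> 74
Compare 69 with 74 -> 69

69
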